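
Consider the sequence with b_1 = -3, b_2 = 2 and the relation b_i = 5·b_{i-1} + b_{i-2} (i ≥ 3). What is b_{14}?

Compute successive terms:
b_3 = 7; b_4 = 37; b_5 = 192; …; b_{11} = 3763672; b_{12} = 19543177; b_{13} = 101479557; b_{14} = 526940962.

526940962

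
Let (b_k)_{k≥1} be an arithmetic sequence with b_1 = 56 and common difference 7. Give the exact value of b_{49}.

b_k = 56 + (k - 1)·7.
b_{49} = 56 + 48·7 = 392.

392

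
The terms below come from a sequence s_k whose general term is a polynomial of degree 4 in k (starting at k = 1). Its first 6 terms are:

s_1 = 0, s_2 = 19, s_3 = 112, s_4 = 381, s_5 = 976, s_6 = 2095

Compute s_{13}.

1st diffs: 19, 93, 269, 595, 1119.
2nd diffs: 74, 176, 326, 524.
3rd diffs: 102, 150, 198.
4th diffs: 48, 48 (constant).
So s_k = 2k^4 - 3k^3 + 5k^2 - 5k + 1.
Evaluating at k = 13 gives s_{13} = 51312.

51312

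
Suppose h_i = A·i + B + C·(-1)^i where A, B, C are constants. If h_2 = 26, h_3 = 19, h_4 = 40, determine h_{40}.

292

The three given values yield: 2A + B + C = 26; 3A + B - C = 19; 4A + B + C = 40.
Subtracting the first from the second: A - 2C = -7.
Subtracting the second from the third: A + 2C = 21.
Solving: C = 7, A = 7, then B = 5.
Hence h_{40} = 7·40 + 5 + 7·1 = 292.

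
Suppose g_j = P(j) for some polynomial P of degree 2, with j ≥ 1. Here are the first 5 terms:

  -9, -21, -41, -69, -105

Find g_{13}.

1st diffs: -12, -20, -28, -36.
2nd diffs: -8, -8, -8 (constant).
Newton forward-difference form: g_j = -9 + (-12)·C(j-1,1) + (-8)·C(j-1,2).
At j = 13: j-1 = 12, so g_{13} = -9 - 144 - 528 = -681.

-681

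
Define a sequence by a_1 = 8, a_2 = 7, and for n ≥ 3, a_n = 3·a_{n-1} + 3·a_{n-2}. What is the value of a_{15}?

Iterate the recurrence:
a_3 = 45;  a_4 = 156;  a_5 = 603;  …;  a_{12} = 6766821;  a_{13} = 25654968;  a_{14} = 97265367;  a_{15} = 368761005.

368761005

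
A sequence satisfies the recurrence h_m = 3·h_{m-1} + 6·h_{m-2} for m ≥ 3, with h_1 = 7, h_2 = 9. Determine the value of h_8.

Step forward from the initial values:
h_3 = 69  h_4 = 261  h_5 = 1197  h_6 = 5157  h_7 = 22653  h_8 = 98901.

98901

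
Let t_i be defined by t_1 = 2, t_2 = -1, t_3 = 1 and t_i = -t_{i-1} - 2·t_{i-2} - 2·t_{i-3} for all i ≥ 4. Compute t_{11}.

Step forward from the initial values:
t_4 = -3;  t_5 = 3;  t_6 = 1;  t_7 = -1;  t_8 = -7;  t_9 = 7;  t_{10} = 9;  t_{11} = -9.

-9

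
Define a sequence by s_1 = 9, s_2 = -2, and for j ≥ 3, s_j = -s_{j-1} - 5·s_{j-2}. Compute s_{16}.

s_3 = -43;  s_4 = 53;  s_5 = 162;  …;  s_{13} = -119943;  s_{14} = -104722;  s_{15} = 704437;  s_{16} = -180827.

-180827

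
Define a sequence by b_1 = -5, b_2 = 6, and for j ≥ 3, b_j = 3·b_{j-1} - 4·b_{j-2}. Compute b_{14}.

43386

Step forward from the initial values:
b_3 = 38  b_4 = 90  b_5 = 118  …  b_{11} = 5462  b_{12} = 21786  b_{13} = 43510  b_{14} = 43386.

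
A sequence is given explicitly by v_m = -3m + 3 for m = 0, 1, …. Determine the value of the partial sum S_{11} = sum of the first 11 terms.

Over m = 0..10: Σm = 55.
Total = (-3)·55 + (3)·11 = -132.

-132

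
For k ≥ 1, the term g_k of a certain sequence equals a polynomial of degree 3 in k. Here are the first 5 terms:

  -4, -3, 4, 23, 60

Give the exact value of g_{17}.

4092

1st diffs: 1, 7, 19, 37.
2nd diffs: 6, 12, 18.
3rd diffs: 6, 6 (constant).
Newton forward-difference form: g_k = -4 + 1·C(k-1,1) + 6·C(k-1,2) + 6·C(k-1,3).
At k = 17: k-1 = 16, so g_{17} = -4 + 16 + 720 + 3360 = 4092.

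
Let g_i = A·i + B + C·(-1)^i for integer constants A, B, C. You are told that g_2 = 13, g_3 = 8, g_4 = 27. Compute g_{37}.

246

At i = 2, 3, 4: 2A + B + C = 13; 3A + B - C = 8; 4A + B + C = 27.
Subtracting the first from the second: A - 2C = -5.
Subtracting the second from the third: A + 2C = 19.
Solving: C = 6, A = 7, then B = -7.
So g_i = 7·i + (-7) + 6·(-1)^i; at i=37 this is 246.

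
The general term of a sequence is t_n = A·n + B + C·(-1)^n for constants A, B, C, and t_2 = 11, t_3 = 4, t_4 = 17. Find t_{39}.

Write the equations: 2A + B + C = 11; 3A + B - C = 4; 4A + B + C = 17.
Subtracting the first from the second: A - 2C = -7.
Subtracting the second from the third: A + 2C = 13.
Solving: C = 5, A = 3, then B = 0.
So t_n = 3·n + 0 + 5·(-1)^n; at n=39 this is 112.

112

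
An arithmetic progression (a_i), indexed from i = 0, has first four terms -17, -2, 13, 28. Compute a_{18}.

Common difference d = 15.
a_i = -17 + (i - 0)·15.
a_{18} = -17 + 18·15 = 253.

253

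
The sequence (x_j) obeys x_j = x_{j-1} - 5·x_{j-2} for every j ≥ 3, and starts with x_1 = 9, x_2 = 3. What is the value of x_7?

Applying the relation repeatedly:
x_3 = -42; x_4 = -57; x_5 = 153; x_6 = 438; x_7 = -327.

-327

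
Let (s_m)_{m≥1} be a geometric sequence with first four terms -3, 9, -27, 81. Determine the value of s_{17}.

-129140163

Common ratio r = -3.
s_m = (-3)·(-3)^(m-1).
s_{17} = (-3)·(-3)^16 = -129140163.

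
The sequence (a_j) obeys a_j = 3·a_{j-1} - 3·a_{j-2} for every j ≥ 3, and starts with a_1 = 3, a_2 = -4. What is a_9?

567

Iterate the recurrence:
a_3 = -21, a_4 = -51, a_5 = -90, a_6 = -117, a_7 = -81, a_8 = 108, a_9 = 567.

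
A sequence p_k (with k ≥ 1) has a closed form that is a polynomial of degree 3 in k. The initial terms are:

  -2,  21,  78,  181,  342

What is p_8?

1293

1st diffs: 23, 57, 103, 161.
2nd diffs: 34, 46, 58.
3rd diffs: 12, 12 (constant).
Newton forward-difference form: p_k = -2 + 23·C(k-1,1) + 34·C(k-1,2) + 12·C(k-1,3).
At k = 8: k-1 = 7, so p_8 = -2 + 161 + 714 + 420 = 1293.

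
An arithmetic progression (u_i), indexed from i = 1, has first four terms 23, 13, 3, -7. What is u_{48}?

-447

Common difference d = -10.
u_i = 23 + (i - 1)·(-10).
u_{48} = 23 + 47·(-10) = -447.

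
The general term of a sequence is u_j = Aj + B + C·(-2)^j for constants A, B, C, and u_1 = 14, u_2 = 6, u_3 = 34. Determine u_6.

Plug in j = 1, 2, 3: A + B - 2C = 14; 2A + B + 4C = 6; 3A + B - 8C = 34.
Subtracting the first from the second: A + 6C = -8.
Subtracting the second from the third: A - 12C = 28.
Solving: C = -2, A = 4, then B = 6.
So u_j = 4·j + 6 + (-2)·(-2)^j; at j=6 this is -98.

-98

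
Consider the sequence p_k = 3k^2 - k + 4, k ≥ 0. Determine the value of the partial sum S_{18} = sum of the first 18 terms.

Over k = 0..17: Σk = 153, Σk² = 1785.
Total = (3)·1785 + (-1)·153 + (4)·18 = 5274.

5274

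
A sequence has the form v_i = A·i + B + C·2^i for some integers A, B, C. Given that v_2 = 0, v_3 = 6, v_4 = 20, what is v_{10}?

2024

The three given values yield: 2A + B + 4C = 0; 3A + B + 8C = 6; 4A + B + 16C = 20.
Subtracting the first from the second: A + 4C = 6.
Subtracting the second from the third: A + 8C = 14.
Solving: C = 2, A = -2, then B = -4.
Therefore v_{10} = -20 + (-4) + 2·1024 = 2024.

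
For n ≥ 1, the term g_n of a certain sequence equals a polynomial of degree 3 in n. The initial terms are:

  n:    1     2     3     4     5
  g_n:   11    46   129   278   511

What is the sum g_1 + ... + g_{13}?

1st diffs: 35, 83, 149, 233.
2nd diffs: 48, 66, 84.
3rd diffs: 18, 18 (constant).
Newton forward-difference form: g_n = 11 + 35·C(n-1,1) + 48·C(n-1,2) + 18·C(n-1,3).
Continuing: …, 846, 1301, 1894, 2643, …, g_{13} = 7559.
Summing n = 1..13 (13 terms) gives 29471.

29471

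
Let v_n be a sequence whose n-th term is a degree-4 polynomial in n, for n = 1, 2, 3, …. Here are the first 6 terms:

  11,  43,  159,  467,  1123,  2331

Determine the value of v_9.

12027

1st diffs: 32, 116, 308, 656, 1208.
2nd diffs: 84, 192, 348, 552.
3rd diffs: 108, 156, 204.
4th diffs: 48, 48 (constant).
Newton forward-difference form: v_n = 11 + 32·C(n-1,1) + 84·C(n-1,2) + 108·C(n-1,3) + 48·C(n-1,4).
At n = 9: n-1 = 8, so v_9 = 11 + 256 + 2352 + 6048 + 3360 = 12027.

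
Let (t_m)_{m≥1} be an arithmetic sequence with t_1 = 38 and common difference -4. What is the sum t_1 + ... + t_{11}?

198

t_m = 38 + (m - 1)·(-4).
t_{11} = -2; S = 11·(38 + (-2))/2 = 198.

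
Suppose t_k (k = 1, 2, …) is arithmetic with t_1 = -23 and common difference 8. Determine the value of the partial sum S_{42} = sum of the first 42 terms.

t_k = -23 + (k - 1)·8.
t_{42} = 305; S = 42·(-23 + 305)/2 = 5922.

5922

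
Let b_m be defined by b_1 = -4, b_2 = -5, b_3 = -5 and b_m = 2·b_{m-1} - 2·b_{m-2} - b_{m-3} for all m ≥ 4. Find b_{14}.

2683

b_4 = 4, b_5 = 23, b_6 = 43, …, b_{11} = -265, b_{12} = 339, b_{13} = 1548, b_{14} = 2683.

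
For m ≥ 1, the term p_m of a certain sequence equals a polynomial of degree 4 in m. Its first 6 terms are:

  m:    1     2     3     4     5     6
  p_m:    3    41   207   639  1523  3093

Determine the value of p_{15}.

1st diffs: 38, 166, 432, 884, 1570.
2nd diffs: 128, 266, 452, 686.
3rd diffs: 138, 186, 234.
4th diffs: 48, 48 (constant).
Newton forward-difference form: p_m = 3 + 38·C(m-1,1) + 128·C(m-1,2) + 138·C(m-1,3) + 48·C(m-1,4).
At m = 15: m-1 = 14, so p_{15} = 3 + 532 + 11648 + 50232 + 48048 = 110463.

110463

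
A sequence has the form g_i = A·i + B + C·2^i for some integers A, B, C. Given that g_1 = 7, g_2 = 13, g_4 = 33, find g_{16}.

65601

At i = 1, 2, 4: A + B + 2C = 7; 2A + B + 4C = 13; 4A + B + 16C = 33.
Subtracting the first from the second: A + 2C = 6.
Subtracting the second from the third: 2A + 12C = 20.
Solving: C = 1, A = 4, then B = 1.
So g_i = 4·i + 1 + 1·2^i; at i=16 this is 65601.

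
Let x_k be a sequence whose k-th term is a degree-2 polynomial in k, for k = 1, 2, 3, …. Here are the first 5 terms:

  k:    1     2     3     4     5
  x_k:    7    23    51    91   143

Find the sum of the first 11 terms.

1st diffs: 16, 28, 40, 52.
2nd diffs: 12, 12, 12 (constant).
So x_k = 6k^2 - 2k + 3.
Continuing: …, 207, 283, 371, 471, …, x_{11} = 707.
Summing k = 1..11 (11 terms) gives 2937.

2937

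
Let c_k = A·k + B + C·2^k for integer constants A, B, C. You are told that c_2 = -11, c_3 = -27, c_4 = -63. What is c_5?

The three given values yield: 2A + B + 4C = -11; 3A + B + 8C = -27; 4A + B + 16C = -63.
Subtracting the first from the second: A + 4C = -16.
Subtracting the second from the third: A + 8C = -36.
Solving: C = -5, A = 4, then B = 1.
So c_k = 4·k + 1 + (-5)·2^k; at k=5 this is -139.

-139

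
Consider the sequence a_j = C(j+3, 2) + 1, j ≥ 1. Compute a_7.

46

C(10, 2) = 45, so a_7 = 46.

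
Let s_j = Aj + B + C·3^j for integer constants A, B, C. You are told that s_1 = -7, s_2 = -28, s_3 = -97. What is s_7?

At j = 1, 2, 3: A + B + 3C = -7; 2A + B + 9C = -28; 3A + B + 27C = -97.
Subtracting the first from the second: A + 6C = -21.
Subtracting the second from the third: A + 18C = -69.
Solving: C = -4, A = 3, then B = 2.
So s_j = 3·j + 2 + (-4)·3^j; at j=7 this is -8725.

-8725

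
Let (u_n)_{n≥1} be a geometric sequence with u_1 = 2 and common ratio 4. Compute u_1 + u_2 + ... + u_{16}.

2863311530

u_n = 2·4^(n-1).
S = 2·(4^16 - 1)/(4 - 1) = 2·(4294967296 - 1)/(3) = 2863311530.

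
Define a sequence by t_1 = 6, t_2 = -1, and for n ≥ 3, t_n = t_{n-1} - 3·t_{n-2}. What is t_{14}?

t_3 = -19  t_4 = -16  t_5 = 41  …  t_{11} = 1301  t_{12} = -811  t_{13} = -4714  t_{14} = -2281.

-2281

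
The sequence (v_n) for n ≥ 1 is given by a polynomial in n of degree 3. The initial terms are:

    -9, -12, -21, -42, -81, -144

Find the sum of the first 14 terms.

-8589

1st diffs: -3, -9, -21, -39, -63.
2nd diffs: -6, -12, -18, -24.
3rd diffs: -6, -6, -6 (constant).
So v_n = -n^3 + 3n^2 - 5n - 6.
Continuing: …, -237, -366, -537, -756, …, v_{14} = -2232.
Summing n = 1..14 (14 terms) gives -8589.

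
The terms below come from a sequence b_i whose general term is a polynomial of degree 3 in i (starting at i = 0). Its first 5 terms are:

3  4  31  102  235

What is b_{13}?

1st diffs: 1, 27, 71, 133.
2nd diffs: 26, 44, 62.
3rd diffs: 18, 18 (constant).
Newton forward-difference form: b_i = 3 + 1·C(i,1) + 26·C(i,2) + 18·C(i,3).
At i = 13: i = 13, so b_{13} = 3 + 13 + 2028 + 5148 = 7192.

7192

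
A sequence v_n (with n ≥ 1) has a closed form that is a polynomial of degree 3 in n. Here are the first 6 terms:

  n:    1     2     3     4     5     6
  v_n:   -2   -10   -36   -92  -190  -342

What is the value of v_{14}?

1st diffs: -8, -26, -56, -98, -152.
2nd diffs: -18, -30, -42, -54.
3rd diffs: -12, -12, -12 (constant).
So v_n = -2n^3 + 3n^2 - 3n.
Evaluating at n = 14 gives v_{14} = -4942.

-4942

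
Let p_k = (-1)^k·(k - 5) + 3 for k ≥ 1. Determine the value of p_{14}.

12

(-1)^14 = 1; k - 5 at k=14 is 9; so p_{14} = 12.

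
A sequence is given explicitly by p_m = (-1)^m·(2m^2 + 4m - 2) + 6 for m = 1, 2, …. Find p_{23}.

(-1)^23 = -1; 2m^2 + 4m - 2 at m=23 is 1148; so p_{23} = -1142.

-1142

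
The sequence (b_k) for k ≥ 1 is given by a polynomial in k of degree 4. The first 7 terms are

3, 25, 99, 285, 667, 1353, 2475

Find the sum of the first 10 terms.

1st diffs: 22, 74, 186, 382, 686, 1122.
2nd diffs: 52, 112, 196, 304, 436.
3rd diffs: 60, 84, 108, 132.
4th diffs: 24, 24, 24 (constant).
Newton forward-difference form: b_k = 3 + 22·C(k-1,1) + 52·C(k-1,2) + 60·C(k-1,3) + 24·C(k-1,4).
Continuing: 4189, 6675, 10137.
Summing k = 1..10 (10 terms) gives 25908.

25908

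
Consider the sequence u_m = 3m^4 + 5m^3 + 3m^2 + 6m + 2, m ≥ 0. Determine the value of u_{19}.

u_{19} = 3·19^4 + 5·19^3 + 3·19^2 + 6·19 + 2 = 426457.

426457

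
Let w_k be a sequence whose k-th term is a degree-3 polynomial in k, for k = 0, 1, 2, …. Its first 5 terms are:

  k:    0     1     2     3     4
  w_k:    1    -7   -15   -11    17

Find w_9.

1st diffs: -8, -8, 4, 28.
2nd diffs: 0, 12, 24.
3rd diffs: 12, 12 (constant).
So w_k = 2k^3 - 6k^2 - 4k + 1.
Evaluating at k = 9 gives w_9 = 937.

937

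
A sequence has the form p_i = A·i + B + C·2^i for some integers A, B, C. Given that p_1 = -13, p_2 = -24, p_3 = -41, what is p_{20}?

-3145830

The three given values yield: A + B + 2C = -13; 2A + B + 4C = -24; 3A + B + 8C = -41.
Subtracting the first from the second: A + 2C = -11.
Subtracting the second from the third: A + 4C = -17.
Solving: C = -3, A = -5, then B = -2.
So p_i = -5·i + (-2) + (-3)·2^i; at i=20 this is -3145830.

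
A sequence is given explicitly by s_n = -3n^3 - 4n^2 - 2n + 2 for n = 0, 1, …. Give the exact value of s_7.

s_7 = -3·7^3 - 4·7^2 - 2·7 + 2 = -1237.

-1237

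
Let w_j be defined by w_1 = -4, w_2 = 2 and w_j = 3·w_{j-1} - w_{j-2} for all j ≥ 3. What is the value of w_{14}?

428258

Iterate the recurrence:
w_3 = 10;  w_4 = 28;  w_5 = 74;  …;  w_{11} = 23866;  w_{12} = 62482;  w_{13} = 163580;  w_{14} = 428258.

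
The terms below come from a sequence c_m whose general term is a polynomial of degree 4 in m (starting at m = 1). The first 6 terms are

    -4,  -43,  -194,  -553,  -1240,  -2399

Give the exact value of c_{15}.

-69710

1st diffs: -39, -151, -359, -687, -1159.
2nd diffs: -112, -208, -328, -472.
3rd diffs: -96, -120, -144.
4th diffs: -24, -24 (constant).
So c_m = -m^4 - 6m^3 + 5m^2 + 3m - 5.
Evaluating at m = 15 gives c_{15} = -69710.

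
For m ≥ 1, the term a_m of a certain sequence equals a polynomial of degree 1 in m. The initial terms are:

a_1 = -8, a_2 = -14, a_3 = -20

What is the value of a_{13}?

1st diffs: -6, -6 (constant).
So a_m = -6m - 2.
Evaluating at m = 13 gives a_{13} = -80.

-80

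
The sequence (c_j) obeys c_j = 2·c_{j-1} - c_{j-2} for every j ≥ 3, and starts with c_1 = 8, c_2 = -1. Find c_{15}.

c_3 = -10; c_4 = -19; c_5 = -28; …; c_{12} = -91; c_{13} = -100; c_{14} = -109; c_{15} = -118.
(Characteristic roots are 1 and 1.)

-118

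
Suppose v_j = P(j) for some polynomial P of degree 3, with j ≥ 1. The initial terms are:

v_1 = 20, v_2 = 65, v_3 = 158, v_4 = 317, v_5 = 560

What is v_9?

2732

1st diffs: 45, 93, 159, 243.
2nd diffs: 48, 66, 84.
3rd diffs: 18, 18 (constant).
Newton forward-difference form: v_j = 20 + 45·C(j-1,1) + 48·C(j-1,2) + 18·C(j-1,3).
At j = 9: j-1 = 8, so v_9 = 20 + 360 + 1344 + 1008 = 2732.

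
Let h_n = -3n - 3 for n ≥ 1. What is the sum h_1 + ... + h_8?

-132

Over n = 1..8: Σn = 36.
Total = (-3)·36 + (-3)·8 = -132.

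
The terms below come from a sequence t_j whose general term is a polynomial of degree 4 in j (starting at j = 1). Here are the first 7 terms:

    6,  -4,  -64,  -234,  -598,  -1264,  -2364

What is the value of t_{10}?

-9948

1st diffs: -10, -60, -170, -364, -666, -1100.
2nd diffs: -50, -110, -194, -302, -434.
3rd diffs: -60, -84, -108, -132.
4th diffs: -24, -24, -24 (constant).
Newton forward-difference form: t_j = 6 + (-10)·C(j-1,1) + (-50)·C(j-1,2) + (-60)·C(j-1,3) + (-24)·C(j-1,4).
At j = 10: j-1 = 9, so t_{10} = 6 - 90 - 1800 - 5040 - 3024 = -9948.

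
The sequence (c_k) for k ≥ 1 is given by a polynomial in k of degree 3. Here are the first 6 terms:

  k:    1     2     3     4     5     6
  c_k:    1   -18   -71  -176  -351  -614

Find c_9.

1st diffs: -19, -53, -105, -175, -263.
2nd diffs: -34, -52, -70, -88.
3rd diffs: -18, -18, -18 (constant).
Newton forward-difference form: c_k = 1 + (-19)·C(k-1,1) + (-34)·C(k-1,2) + (-18)·C(k-1,3).
At k = 9: k-1 = 8, so c_9 = 1 - 152 - 952 - 1008 = -2111.

-2111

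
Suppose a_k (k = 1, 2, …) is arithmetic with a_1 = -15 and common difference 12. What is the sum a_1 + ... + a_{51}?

a_k = -15 + (k - 1)·12.
a_{51} = 585; S = 51·(-15 + 585)/2 = 14535.

14535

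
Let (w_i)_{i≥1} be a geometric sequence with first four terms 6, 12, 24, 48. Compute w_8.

Common ratio r = 2.
w_i = 6·2^(i-1).
w_8 = 6·2^7 = 768.

768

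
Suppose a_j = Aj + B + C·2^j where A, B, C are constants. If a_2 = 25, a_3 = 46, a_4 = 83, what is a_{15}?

131146

Write the equations: 2A + B + 4C = 25; 3A + B + 8C = 46; 4A + B + 16C = 83.
Subtracting the first from the second: A + 4C = 21.
Subtracting the second from the third: A + 8C = 37.
Solving: C = 4, A = 5, then B = -1.
Hence a_{15} = 5·15 + (-1) + 4·32768 = 131146.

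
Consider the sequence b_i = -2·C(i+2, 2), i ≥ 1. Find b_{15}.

-272

C(17, 2) = 136, so b_{15} = -272.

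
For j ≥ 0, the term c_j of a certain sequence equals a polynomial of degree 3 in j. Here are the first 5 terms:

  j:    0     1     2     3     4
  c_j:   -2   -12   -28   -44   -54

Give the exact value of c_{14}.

1st diffs: -10, -16, -16, -10.
2nd diffs: -6, 0, 6.
3rd diffs: 6, 6 (constant).
So c_j = j^3 - 6j^2 - 5j - 2.
Evaluating at j = 14 gives c_{14} = 1496.

1496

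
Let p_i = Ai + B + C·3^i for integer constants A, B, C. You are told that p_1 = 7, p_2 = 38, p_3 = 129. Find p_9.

The three given values yield: A + B + 3C = 7; 2A + B + 9C = 38; 3A + B + 27C = 129.
Subtracting the first from the second: A + 6C = 31.
Subtracting the second from the third: A + 18C = 91.
Solving: C = 5, A = 1, then B = -9.
So p_i = 1·i + (-9) + 5·3^i; at i=9 this is 98415.

98415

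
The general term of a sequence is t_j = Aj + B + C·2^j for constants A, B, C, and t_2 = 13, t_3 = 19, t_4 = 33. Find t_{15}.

Write the equations: 2A + B + 4C = 13; 3A + B + 8C = 19; 4A + B + 16C = 33.
Subtracting the first from the second: A + 4C = 6.
Subtracting the second from the third: A + 8C = 14.
Solving: C = 2, A = -2, then B = 9.
Hence t_{15} = -2·15 + 9 + 2·32768 = 65515.

65515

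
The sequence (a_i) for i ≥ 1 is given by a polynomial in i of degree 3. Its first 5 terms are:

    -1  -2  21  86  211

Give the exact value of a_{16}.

10694

1st diffs: -1, 23, 65, 125.
2nd diffs: 24, 42, 60.
3rd diffs: 18, 18 (constant).
So a_i = 3i^3 - 6i^2 - 4i + 6.
Evaluating at i = 16 gives a_{16} = 10694.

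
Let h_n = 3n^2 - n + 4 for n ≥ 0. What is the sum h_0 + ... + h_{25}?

Over n = 0..25: Σn = 325, Σn² = 5525.
Total = (3)·5525 + (-1)·325 + (4)·26 = 16354.

16354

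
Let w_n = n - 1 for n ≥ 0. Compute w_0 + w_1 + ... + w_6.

Over n = 0..6: Σn = 21.
Total = (1)·21 + (-1)·7 = 14.

14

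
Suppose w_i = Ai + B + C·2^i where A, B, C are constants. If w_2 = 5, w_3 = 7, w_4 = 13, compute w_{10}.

At i = 2, 3, 4: 2A + B + 4C = 5; 3A + B + 8C = 7; 4A + B + 16C = 13.
Subtracting the first from the second: A + 4C = 2.
Subtracting the second from the third: A + 8C = 6.
Solving: C = 1, A = -2, then B = 5.
Hence w_{10} = -2·10 + 5 + 1·1024 = 1009.

1009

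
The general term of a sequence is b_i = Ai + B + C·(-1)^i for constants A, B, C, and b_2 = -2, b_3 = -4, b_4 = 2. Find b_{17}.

24

Plug in i = 2, 3, 4: 2A + B + C = -2; 3A + B - C = -4; 4A + B + C = 2.
Subtracting the first from the second: A - 2C = -2.
Subtracting the second from the third: A + 2C = 6.
Solving: C = 2, A = 2, then B = -8.
So b_i = 2·i + (-8) + 2·(-1)^i; at i=17 this is 24.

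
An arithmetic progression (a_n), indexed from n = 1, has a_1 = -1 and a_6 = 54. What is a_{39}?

Common difference d = (54 - (-1)) / (6 - 1) = 11.
a_n = -1 + (n - 1)·11.
a_{39} = -1 + 38·11 = 417.

417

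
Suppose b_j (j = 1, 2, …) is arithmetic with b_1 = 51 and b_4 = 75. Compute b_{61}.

Common difference d = (75 - 51) / (4 - 1) = 8.
b_j = 51 + (j - 1)·8.
b_{61} = 51 + 60·8 = 531.

531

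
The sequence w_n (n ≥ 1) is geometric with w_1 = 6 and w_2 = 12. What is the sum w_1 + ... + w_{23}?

Common ratio r = 2.
w_n = 6·2^(n-1).
S = 6·(2^23 - 1)/(2 - 1) = 6·(8388608 - 1)/(1) = 50331642.

50331642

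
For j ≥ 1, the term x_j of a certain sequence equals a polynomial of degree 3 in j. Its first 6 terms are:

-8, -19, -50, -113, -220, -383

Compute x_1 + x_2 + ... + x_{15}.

-26755

1st diffs: -11, -31, -63, -107, -163.
2nd diffs: -20, -32, -44, -56.
3rd diffs: -12, -12, -12 (constant).
Newton forward-difference form: x_j = -8 + (-11)·C(j-1,1) + (-20)·C(j-1,2) + (-12)·C(j-1,3).
Continuing: …, -614, -925, -1328, -1835, …, x_{15} = -6350.
Summing j = 1..15 (15 terms) gives -26755.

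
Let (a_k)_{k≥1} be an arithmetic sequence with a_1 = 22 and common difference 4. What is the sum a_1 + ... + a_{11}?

a_k = 22 + (k - 1)·4.
a_{11} = 62; S = 11·(22 + 62)/2 = 462.

462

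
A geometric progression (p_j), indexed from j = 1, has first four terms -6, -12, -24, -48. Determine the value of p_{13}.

-24576

Common ratio r = 2.
p_j = (-6)·2^(j-1).
p_{13} = (-6)·2^12 = -24576.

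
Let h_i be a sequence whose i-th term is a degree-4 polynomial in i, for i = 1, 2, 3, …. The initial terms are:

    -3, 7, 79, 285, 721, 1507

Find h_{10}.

11391

1st diffs: 10, 72, 206, 436, 786.
2nd diffs: 62, 134, 230, 350.
3rd diffs: 72, 96, 120.
4th diffs: 24, 24 (constant).
Newton forward-difference form: h_i = -3 + 10·C(i-1,1) + 62·C(i-1,2) + 72·C(i-1,3) + 24·C(i-1,4).
At i = 10: i-1 = 9, so h_{10} = -3 + 90 + 2232 + 6048 + 3024 = 11391.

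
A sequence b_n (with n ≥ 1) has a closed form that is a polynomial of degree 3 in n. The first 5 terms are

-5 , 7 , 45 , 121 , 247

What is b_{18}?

1st diffs: 12, 38, 76, 126.
2nd diffs: 26, 38, 50.
3rd diffs: 12, 12 (constant).
Newton forward-difference form: b_n = -5 + 12·C(n-1,1) + 26·C(n-1,2) + 12·C(n-1,3).
At n = 18: n-1 = 17, so b_{18} = -5 + 204 + 3536 + 8160 = 11895.

11895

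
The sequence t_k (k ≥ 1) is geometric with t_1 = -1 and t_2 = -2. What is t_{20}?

-524288

Common ratio r = 2.
t_k = (-1)·2^(k-1).
t_{20} = (-1)·2^19 = -524288.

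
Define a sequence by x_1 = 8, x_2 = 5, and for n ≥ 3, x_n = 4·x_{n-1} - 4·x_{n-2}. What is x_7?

-1600

Applying the relation repeatedly:
x_3 = -12  x_4 = -68  x_5 = -224  x_6 = -624  x_7 = -1600.
(Characteristic roots are 2 and 2.)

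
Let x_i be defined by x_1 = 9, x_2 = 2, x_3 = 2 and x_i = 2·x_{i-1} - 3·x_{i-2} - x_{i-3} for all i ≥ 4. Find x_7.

43

Applying the relation repeatedly:
x_4 = -11, x_5 = -30, x_6 = -29, x_7 = 43.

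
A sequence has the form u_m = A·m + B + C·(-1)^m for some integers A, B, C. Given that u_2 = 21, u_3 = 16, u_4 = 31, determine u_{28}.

At m = 2, 3, 4: 2A + B + C = 21; 3A + B - C = 16; 4A + B + C = 31.
Subtracting the first from the second: A - 2C = -5.
Subtracting the second from the third: A + 2C = 15.
Solving: C = 5, A = 5, then B = 6.
Therefore u_{28} = 140 + 6 + 5·1 = 151.

151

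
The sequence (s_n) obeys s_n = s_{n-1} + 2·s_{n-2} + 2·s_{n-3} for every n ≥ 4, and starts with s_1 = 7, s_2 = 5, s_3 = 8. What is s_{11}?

8342

s_4 = 32; s_5 = 58; s_6 = 138; s_7 = 318; s_8 = 710; s_9 = 1622; s_{10} = 3678; s_{11} = 8342.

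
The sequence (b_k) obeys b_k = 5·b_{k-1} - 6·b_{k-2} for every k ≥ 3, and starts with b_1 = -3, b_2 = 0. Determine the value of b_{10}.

Compute successive terms:
b_3 = 18;  b_4 = 90;  b_5 = 342;  b_6 = 1170;  b_7 = 3798;  b_8 = 11970;  b_9 = 37062;  b_{10} = 113490.
(Characteristic roots are 3 and 2.)

113490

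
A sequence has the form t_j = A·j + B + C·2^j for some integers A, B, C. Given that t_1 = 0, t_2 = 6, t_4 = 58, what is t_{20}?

At j = 1, 2, 4: A + B + 2C = 0; 2A + B + 4C = 6; 4A + B + 16C = 58.
Subtracting the first from the second: A + 2C = 6.
Subtracting the second from the third: 2A + 12C = 52.
Solving: C = 5, A = -4, then B = -6.
Hence t_{20} = -4·20 + (-6) + 5·1048576 = 5242794.

5242794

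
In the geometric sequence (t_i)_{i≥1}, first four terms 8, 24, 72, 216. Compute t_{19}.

Common ratio r = 3.
t_i = 8·3^(i-1).
t_{19} = 8·3^18 = 3099363912.

3099363912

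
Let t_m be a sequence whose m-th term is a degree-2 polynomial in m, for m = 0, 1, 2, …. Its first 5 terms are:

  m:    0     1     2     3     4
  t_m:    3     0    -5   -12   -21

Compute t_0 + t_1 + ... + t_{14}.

-1180

1st diffs: -3, -5, -7, -9.
2nd diffs: -2, -2, -2 (constant).
Newton forward-difference form: t_m = 3 + (-3)·C(m,1) + (-2)·C(m,2).
Continuing: …, -32, -45, -60, -77, …, t_{14} = -221.
Summing m = 0..14 (15 terms) gives -1180.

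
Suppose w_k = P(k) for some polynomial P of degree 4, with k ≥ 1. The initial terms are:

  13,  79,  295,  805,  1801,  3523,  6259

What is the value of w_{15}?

115051

1st diffs: 66, 216, 510, 996, 1722, 2736.
2nd diffs: 150, 294, 486, 726, 1014.
3rd diffs: 144, 192, 240, 288.
4th diffs: 48, 48, 48 (constant).
Newton forward-difference form: w_k = 13 + 66·C(k-1,1) + 150·C(k-1,2) + 144·C(k-1,3) + 48·C(k-1,4).
At k = 15: k-1 = 14, so w_{15} = 13 + 924 + 13650 + 52416 + 48048 = 115051.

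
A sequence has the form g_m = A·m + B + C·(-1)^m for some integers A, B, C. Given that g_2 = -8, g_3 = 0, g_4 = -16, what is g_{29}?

Write the equations: 2A + B + C = -8; 3A + B - C = 0; 4A + B + C = -16.
Subtracting the first from the second: A - 2C = 8.
Subtracting the second from the third: A + 2C = -16.
Solving: C = -6, A = -4, then B = 6.
Therefore g_{29} = -116 + 6 + (-6)·(-1) = -104.

-104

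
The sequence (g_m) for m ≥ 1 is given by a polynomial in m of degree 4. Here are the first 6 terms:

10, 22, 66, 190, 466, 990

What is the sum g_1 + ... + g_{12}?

1st diffs: 12, 44, 124, 276, 524.
2nd diffs: 32, 80, 152, 248.
3rd diffs: 48, 72, 96.
4th diffs: 24, 24 (constant).
Newton forward-difference form: g_m = 10 + 12·C(m-1,1) + 32·C(m-1,2) + 48·C(m-1,3) + 24·C(m-1,4).
Continuing: …, 1882, 3286, 5370, 8326, …, g_{12} = 17742.
Summing m = 1..12 (12 terms) gives 50720.

50720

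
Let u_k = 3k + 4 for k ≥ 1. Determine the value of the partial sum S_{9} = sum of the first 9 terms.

Over k = 1..9: Σk = 45.
Total = (3)·45 + (4)·9 = 171.

171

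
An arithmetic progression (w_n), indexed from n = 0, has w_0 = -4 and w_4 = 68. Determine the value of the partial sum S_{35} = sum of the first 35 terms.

Common difference d = (68 - (-4)) / (4 - 0) = 18.
w_n = -4 + (n - 0)·18.
w_{34} = 608; S = 35·(-4 + 608)/2 = 10570.

10570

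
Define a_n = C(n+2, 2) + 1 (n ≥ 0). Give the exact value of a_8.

46

C(10, 2) = 45, so a_8 = 46.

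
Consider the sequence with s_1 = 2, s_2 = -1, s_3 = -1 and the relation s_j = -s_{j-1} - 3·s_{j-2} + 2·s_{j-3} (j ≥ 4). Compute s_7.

56

Applying the relation repeatedly:
s_4 = 8; s_5 = -7; s_6 = -19; s_7 = 56.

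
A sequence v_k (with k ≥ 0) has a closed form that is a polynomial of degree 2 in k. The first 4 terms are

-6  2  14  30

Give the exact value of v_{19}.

1st diffs: 8, 12, 16.
2nd diffs: 4, 4 (constant).
So v_k = 2k^2 + 6k - 6.
Evaluating at k = 19 gives v_{19} = 830.

830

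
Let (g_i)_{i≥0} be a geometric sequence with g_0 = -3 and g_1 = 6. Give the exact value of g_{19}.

1572864

Common ratio r = -2.
g_i = (-3)·(-2)^(i-0).
g_{19} = (-3)·(-2)^19 = 1572864.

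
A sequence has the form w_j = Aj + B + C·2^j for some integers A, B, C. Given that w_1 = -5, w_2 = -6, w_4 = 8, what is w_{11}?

4037

The three given values yield: A + B + 2C = -5; 2A + B + 4C = -6; 4A + B + 16C = 8.
Subtracting the first from the second: A + 2C = -1.
Subtracting the second from the third: 2A + 12C = 14.
Solving: C = 2, A = -5, then B = -4.
So w_j = -5·j + (-4) + 2·2^j; at j=11 this is 4037.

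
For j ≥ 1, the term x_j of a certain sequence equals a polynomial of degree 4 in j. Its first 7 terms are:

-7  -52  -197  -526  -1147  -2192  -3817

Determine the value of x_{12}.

1st diffs: -45, -145, -329, -621, -1045, -1625.
2nd diffs: -100, -184, -292, -424, -580.
3rd diffs: -84, -108, -132, -156.
4th diffs: -24, -24, -24 (constant).
So x_j = -j^4 - 4j^3 - j^2 + j - 2.
Evaluating at j = 12 gives x_{12} = -27782.

-27782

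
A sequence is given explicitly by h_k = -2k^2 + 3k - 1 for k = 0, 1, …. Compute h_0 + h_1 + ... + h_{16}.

Over k = 0..16: Σk = 136, Σk² = 1496.
Total = (-2)·1496 + (3)·136 + (-1)·17 = -2601.

-2601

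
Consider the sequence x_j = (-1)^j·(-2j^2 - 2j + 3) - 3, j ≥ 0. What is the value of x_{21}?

918

(-1)^21 = -1; -2j^2 - 2j + 3 at j=21 is -921; so x_{21} = 918.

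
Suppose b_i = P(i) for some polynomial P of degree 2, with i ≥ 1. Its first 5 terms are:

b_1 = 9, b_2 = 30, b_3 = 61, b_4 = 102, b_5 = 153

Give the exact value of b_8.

366

1st diffs: 21, 31, 41, 51.
2nd diffs: 10, 10, 10 (constant).
So b_i = 5i^2 + 6i - 2.
Evaluating at i = 8 gives b_8 = 366.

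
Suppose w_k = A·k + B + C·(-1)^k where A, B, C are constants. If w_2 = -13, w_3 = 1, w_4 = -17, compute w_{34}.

At k = 2, 3, 4: 2A + B + C = -13; 3A + B - C = 1; 4A + B + C = -17.
Subtracting the first from the second: A - 2C = 14.
Subtracting the second from the third: A + 2C = -18.
Solving: C = -8, A = -2, then B = -1.
So w_k = -2·k + (-1) + (-8)·(-1)^k; at k=34 this is -77.

-77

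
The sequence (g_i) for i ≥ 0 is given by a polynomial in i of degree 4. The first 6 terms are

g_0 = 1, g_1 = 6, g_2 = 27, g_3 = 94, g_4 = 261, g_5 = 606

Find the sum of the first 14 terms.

1st diffs: 5, 21, 67, 167, 345.
2nd diffs: 16, 46, 100, 178.
3rd diffs: 30, 54, 78.
4th diffs: 24, 24 (constant).
Newton forward-difference form: g_i = 1 + 5·C(i,1) + 16·C(i,2) + 30·C(i,3) + 24·C(i,4).
Continuing: …, 1231, 2262, 3849, 6166, …, g_{13} = 27054.
Summing i = 0..13 (14 terms) gives 84371.

84371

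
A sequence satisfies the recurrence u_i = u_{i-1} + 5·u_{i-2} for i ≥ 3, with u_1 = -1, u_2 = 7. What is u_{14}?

713887

Compute successive terms:
u_3 = 2  u_4 = 37  u_5 = 47  …  u_{11} = 31907  u_{12} = 92392  u_{13} = 251927  u_{14} = 713887.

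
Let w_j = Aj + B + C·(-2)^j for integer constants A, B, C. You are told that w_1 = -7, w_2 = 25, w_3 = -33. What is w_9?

-2541

The three given values yield: A + B - 2C = -7; 2A + B + 4C = 25; 3A + B - 8C = -33.
Subtracting the first from the second: A + 6C = 32.
Subtracting the second from the third: A - 12C = -58.
Solving: C = 5, A = 2, then B = 1.
Therefore w_9 = 18 + 1 + 5·(-512) = -2541.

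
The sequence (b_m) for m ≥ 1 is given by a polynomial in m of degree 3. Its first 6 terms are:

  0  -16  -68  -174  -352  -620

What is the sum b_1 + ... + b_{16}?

-54840

1st diffs: -16, -52, -106, -178, -268.
2nd diffs: -36, -54, -72, -90.
3rd diffs: -18, -18, -18 (constant).
So b_m = -3m^3 + 5m - 2.
Continuing: …, -996, -1498, -2144, -2952, …, b_{16} = -12210.
Summing m = 1..16 (16 terms) gives -54840.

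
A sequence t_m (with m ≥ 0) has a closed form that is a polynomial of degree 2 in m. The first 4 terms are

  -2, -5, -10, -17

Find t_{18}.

1st diffs: -3, -5, -7.
2nd diffs: -2, -2 (constant).
Newton forward-difference form: t_m = -2 + (-3)·C(m,1) + (-2)·C(m,2).
At m = 18: m = 18, so t_{18} = -2 - 54 - 306 = -362.

-362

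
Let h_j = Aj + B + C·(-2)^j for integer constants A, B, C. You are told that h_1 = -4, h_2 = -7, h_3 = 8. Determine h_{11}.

2072

At j = 1, 2, 3: A + B - 2C = -4; 2A + B + 4C = -7; 3A + B - 8C = 8.
Subtracting the first from the second: A + 6C = -3.
Subtracting the second from the third: A - 12C = 15.
Solving: C = -1, A = 3, then B = -9.
So h_j = 3·j + (-9) + (-1)·(-2)^j; at j=11 this is 2072.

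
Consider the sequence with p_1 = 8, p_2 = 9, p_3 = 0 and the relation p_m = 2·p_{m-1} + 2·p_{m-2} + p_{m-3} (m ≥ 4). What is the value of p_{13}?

254936

Iterate the recurrence:
p_4 = 26  p_5 = 61  p_6 = 174  p_7 = 496  p_8 = 1401  p_9 = 3968  p_{10} = 11234  p_{11} = 31805  p_{12} = 90046  p_{13} = 254936.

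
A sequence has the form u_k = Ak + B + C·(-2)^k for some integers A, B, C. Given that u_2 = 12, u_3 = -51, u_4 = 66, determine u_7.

At k = 2, 3, 4: 2A + B + 4C = 12; 3A + B - 8C = -51; 4A + B + 16C = 66.
Subtracting the first from the second: A - 12C = -63.
Subtracting the second from the third: A + 24C = 117.
Solving: C = 5, A = -3, then B = -2.
Hence u_7 = -3·7 + (-2) + 5·(-128) = -663.

-663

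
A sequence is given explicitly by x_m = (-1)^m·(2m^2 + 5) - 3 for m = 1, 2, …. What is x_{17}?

(-1)^17 = -1; 2m^2 + 5 at m=17 is 583; so x_{17} = -586.

-586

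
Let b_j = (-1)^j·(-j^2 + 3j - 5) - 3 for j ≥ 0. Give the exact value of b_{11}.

90

(-1)^11 = -1; -j^2 + 3j - 5 at j=11 is -93; so b_{11} = 90.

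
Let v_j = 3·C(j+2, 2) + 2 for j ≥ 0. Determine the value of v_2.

C(4, 2) = 6, so v_2 = 20.

20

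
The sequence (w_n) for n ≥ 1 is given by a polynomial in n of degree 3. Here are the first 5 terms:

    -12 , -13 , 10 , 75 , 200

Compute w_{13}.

5520

1st diffs: -1, 23, 65, 125.
2nd diffs: 24, 42, 60.
3rd diffs: 18, 18 (constant).
So w_n = 3n^3 - 6n^2 - 4n - 5.
Evaluating at n = 13 gives w_{13} = 5520.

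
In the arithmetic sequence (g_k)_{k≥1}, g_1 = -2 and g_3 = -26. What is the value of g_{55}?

-650

Common difference d = (-26 - (-2)) / (3 - 1) = -12.
g_k = -2 + (k - 1)·(-12).
g_{55} = -2 + 54·(-12) = -650.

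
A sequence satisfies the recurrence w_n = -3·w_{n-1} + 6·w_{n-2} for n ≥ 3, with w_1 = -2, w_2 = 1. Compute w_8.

19899

Step forward from the initial values:
w_3 = -15;  w_4 = 51;  w_5 = -243;  w_6 = 1035;  w_7 = -4563;  w_8 = 19899.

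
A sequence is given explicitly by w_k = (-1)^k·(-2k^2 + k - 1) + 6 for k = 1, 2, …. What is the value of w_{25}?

1232

(-1)^25 = -1; -2k^2 + k - 1 at k=25 is -1226; so w_{25} = 1232.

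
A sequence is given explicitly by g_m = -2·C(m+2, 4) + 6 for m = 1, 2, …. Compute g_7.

C(9, 4) = 126, so g_7 = -246.

-246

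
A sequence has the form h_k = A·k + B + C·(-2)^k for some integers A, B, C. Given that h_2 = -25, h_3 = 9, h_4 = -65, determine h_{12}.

-12321

The three given values yield: 2A + B + 4C = -25; 3A + B - 8C = 9; 4A + B + 16C = -65.
Subtracting the first from the second: A - 12C = 34.
Subtracting the second from the third: A + 24C = -74.
Solving: C = -3, A = -2, then B = -9.
Hence h_{12} = -2·12 + (-9) + (-3)·4096 = -12321.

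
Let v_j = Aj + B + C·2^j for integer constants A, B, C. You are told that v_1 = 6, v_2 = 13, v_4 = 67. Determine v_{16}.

At j = 1, 2, 4: A + B + 2C = 6; 2A + B + 4C = 13; 4A + B + 16C = 67.
Subtracting the first from the second: A + 2C = 7.
Subtracting the second from the third: 2A + 12C = 54.
Solving: C = 5, A = -3, then B = -1.
Hence v_{16} = -3·16 + (-1) + 5·65536 = 327631.

327631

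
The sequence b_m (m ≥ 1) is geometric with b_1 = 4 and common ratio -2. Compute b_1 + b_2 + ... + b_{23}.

b_m = 4·(-2)^(m-1).
S = 4·((-2)^23 - 1)/(-2 - 1) = 4·(-8388608 - 1)/(-3) = 11184812.

11184812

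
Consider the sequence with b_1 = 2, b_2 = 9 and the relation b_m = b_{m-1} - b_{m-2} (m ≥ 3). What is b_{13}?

Compute successive terms:
b_3 = 7  b_4 = -2  b_5 = -9  …  b_{10} = -2  b_{11} = -9  b_{12} = -7  b_{13} = 2.

2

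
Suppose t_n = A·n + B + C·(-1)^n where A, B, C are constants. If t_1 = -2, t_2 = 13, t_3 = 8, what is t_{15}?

Plug in n = 1, 2, 3: A + B - C = -2; 2A + B + C = 13; 3A + B - C = 8.
Subtracting the first from the second: A + 2C = 15.
Subtracting the second from the third: A - 2C = -5.
Solving: C = 5, A = 5, then B = -2.
So t_n = 5·n + (-2) + 5·(-1)^n; at n=15 this is 68.

68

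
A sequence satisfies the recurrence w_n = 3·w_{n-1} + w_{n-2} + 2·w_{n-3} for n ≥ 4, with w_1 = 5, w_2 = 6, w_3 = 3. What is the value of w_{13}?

1781035

Iterate the recurrence:
w_4 = 25;  w_5 = 90;  w_6 = 301;  w_7 = 1043;  w_8 = 3610;  w_9 = 12475;  w_{10} = 43121;  w_{11} = 149058;  w_{12} = 515245;  w_{13} = 1781035.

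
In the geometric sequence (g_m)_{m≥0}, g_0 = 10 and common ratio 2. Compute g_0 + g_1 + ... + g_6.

1270

g_m = 10·2^(m-0).
S = 10·(2^7 - 1)/(2 - 1) = 10·(128 - 1)/(1) = 1270.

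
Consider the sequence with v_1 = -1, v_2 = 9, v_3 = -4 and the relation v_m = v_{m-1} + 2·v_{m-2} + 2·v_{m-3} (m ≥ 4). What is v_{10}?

Compute successive terms:
v_4 = 12  v_5 = 22  v_6 = 38  v_7 = 106  v_8 = 226  v_9 = 514  v_{10} = 1178.

1178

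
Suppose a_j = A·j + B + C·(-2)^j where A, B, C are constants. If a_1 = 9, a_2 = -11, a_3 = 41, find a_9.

The three given values yield: A + B - 2C = 9; 2A + B + 4C = -11; 3A + B - 8C = 41.
Subtracting the first from the second: A + 6C = -20.
Subtracting the second from the third: A - 12C = 52.
Solving: C = -4, A = 4, then B = -3.
Therefore a_9 = 36 + (-3) + (-4)·(-512) = 2081.

2081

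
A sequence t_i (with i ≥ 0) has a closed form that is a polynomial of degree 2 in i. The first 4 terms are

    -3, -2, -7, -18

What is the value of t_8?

-163

1st diffs: 1, -5, -11.
2nd diffs: -6, -6 (constant).
Newton forward-difference form: t_i = -3 + 1·C(i,1) + (-6)·C(i,2).
At i = 8: i = 8, so t_8 = -3 + 8 - 168 = -163.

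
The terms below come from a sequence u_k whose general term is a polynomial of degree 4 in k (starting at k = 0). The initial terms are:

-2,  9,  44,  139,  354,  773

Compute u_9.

1st diffs: 11, 35, 95, 215, 419.
2nd diffs: 24, 60, 120, 204.
3rd diffs: 36, 60, 84.
4th diffs: 24, 24 (constant).
Newton forward-difference form: u_k = -2 + 11·C(k,1) + 24·C(k,2) + 36·C(k,3) + 24·C(k,4).
At k = 9: k = 9, so u_9 = -2 + 99 + 864 + 3024 + 3024 = 7009.

7009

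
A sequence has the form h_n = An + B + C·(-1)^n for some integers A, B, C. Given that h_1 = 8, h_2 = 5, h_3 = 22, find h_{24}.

159

At n = 1, 2, 3: A + B - C = 8; 2A + B + C = 5; 3A + B - C = 22.
Subtracting the first from the second: A + 2C = -3.
Subtracting the second from the third: A - 2C = 17.
Solving: C = -5, A = 7, then B = -4.
Hence h_{24} = 7·24 + (-4) + (-5)·1 = 159.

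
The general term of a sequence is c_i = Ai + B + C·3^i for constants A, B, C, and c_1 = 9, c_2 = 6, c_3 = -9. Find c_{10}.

-59010

Plug in i = 1, 2, 3: A + B + 3C = 9; 2A + B + 9C = 6; 3A + B + 27C = -9.
Subtracting the first from the second: A + 6C = -3.
Subtracting the second from the third: A + 18C = -15.
Solving: C = -1, A = 3, then B = 9.
Hence c_{10} = 3·10 + 9 + (-1)·59049 = -59010.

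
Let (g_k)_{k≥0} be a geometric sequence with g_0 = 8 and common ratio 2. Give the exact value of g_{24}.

134217728

g_k = 8·2^(k-0).
g_{24} = 8·2^24 = 134217728.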